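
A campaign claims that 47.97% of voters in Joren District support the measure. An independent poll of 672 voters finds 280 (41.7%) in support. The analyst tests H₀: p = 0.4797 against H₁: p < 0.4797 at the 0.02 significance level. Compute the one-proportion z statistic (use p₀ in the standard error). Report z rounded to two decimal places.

p̂ = 280/672 ≈ 0.41667.
Under H₀, SE = √(0.4797·0.5203/672) = √(0.000371411) = 0.01927.
z = (0.41667 − 0.4797)/0.01927 = -0.06303/0.01927 = -3.27.
p-value = P(Z < -3.271) ≈ 0.0005; since p < α = 0.02, reject H₀.

z = -3.27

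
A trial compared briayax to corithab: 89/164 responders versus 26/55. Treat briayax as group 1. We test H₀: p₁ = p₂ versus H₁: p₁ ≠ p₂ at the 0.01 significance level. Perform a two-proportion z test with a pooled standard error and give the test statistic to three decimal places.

z = 0.899

p̂₁ = 89/164 ≈ 0.54268, p̂₂ = 26/55 ≈ 0.47273.
Pooled p̂ = (89+26)/(164+55) = 115/219 = 0.52511.
SE = √(0.249369 × 0.0242794) = 0.07781.
z = (0.54268 − 0.47273)/0.07781 = 0.06995/0.07781 = 0.899.
p-value = 2·P(Z > 0.899) ≈ 0.3686. With α = 0.01, fail to reject H₀.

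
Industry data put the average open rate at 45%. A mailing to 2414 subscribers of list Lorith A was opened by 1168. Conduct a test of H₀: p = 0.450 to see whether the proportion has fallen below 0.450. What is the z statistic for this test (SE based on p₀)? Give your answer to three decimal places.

z = 3.342

p̂ = 1168/2414 ≈ 0.483844.
Under H₀, SE = √(0.45·0.55/2414) = √(0.000102527) = 0.010126.
z = (0.483844 − 0.45)/0.010126 = 0.033844/0.010126 = 3.342.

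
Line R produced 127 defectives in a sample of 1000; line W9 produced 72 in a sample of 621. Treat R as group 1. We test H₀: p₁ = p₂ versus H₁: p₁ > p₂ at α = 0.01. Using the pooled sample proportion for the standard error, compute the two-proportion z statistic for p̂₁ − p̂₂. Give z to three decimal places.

p̂₁ = 127/1000 ≈ 0.12700, p̂₂ = 72/621 ≈ 0.11594.
Pooled p̂ = (127+72)/(1000+621) = 199/1621 = 0.12276.
SE = √(p̂(1−p̂)(1/n₁+1/n₂)) = √(0.12276·0.87724·0.00261031) = √(0.000281111) = 0.01677.
z = (0.12700 − 0.11594)/0.01677 = 0.01106/0.01677 = 0.660.
p-value = P(Z > 0.660) ≈ 0.2548, so at α = 0.01 we fail to reject H₀.

z = 0.660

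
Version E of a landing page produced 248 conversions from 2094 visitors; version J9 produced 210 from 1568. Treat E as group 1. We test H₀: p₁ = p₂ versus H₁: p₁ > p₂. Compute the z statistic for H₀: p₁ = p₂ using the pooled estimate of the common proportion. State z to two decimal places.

p̂₁ = 248/2094 = 0.11843, p̂₂ = 210/1568 = 0.13393.
Pooled p̂ = (248+210)/(2094+1568) = 458/3662 = 0.12507.
SE = √(0.109426 × 0.00111531) = 0.01105.
z = (0.11843 − 0.13393)/0.01105 = -0.01550/0.01105 = -1.40.

z = -1.40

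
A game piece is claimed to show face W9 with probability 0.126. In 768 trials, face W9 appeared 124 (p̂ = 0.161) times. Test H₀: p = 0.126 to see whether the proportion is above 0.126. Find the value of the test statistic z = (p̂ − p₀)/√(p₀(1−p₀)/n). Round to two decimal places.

p̂ = 124/768 ≈ 0.1615.
Under H₀, SE = √(0.126·0.874/768) = √(0.000143391) = 0.0120.
z = (0.1615 − 0.126)/0.0120 = 0.0355/0.0120 = 2.96.
p-value = P(Z > 2.961) ≈ 0.0015.

z = 2.96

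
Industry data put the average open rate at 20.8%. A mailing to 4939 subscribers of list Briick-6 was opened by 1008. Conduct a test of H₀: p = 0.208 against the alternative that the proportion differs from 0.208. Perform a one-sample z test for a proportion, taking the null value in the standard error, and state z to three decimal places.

p̂ = 1008/4939 ≈ 0.204090.
SE = √(p₀(1−p₀)/n) = √(0.16474/4939) = 0.005775.
z = (0.204090 − 0.208)/0.005775 = -0.003910/0.005775 = -0.677.
Two-sided p-value ≈ 2·Φ(−0.677) = 0.4984.

z = -0.677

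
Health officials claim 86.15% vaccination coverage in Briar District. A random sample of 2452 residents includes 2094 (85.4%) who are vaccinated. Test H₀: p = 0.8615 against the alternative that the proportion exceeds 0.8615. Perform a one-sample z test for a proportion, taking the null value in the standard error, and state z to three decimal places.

z = -1.076

p̂ = 2094/2452 = 0.853997.
Standard error under H₀: √(0.8615×0.1385/2452) = 0.006976.
z = (0.853997 − 0.8615)/0.006976 = -0.007503/0.006976 = -1.076.
p-value = P(Z > -1.076) ≈ 0.8590.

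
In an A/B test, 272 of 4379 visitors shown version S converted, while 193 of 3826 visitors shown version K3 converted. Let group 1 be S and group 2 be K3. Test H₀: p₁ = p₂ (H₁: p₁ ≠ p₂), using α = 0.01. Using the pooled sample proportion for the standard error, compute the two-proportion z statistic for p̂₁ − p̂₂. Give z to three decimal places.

p̂₁ = 272/4379 = 0.062115, p̂₂ = 193/3826 = 0.050444.
Pooled p̂ = (272+193)/(4379+3826) = 465/8205 = 0.056673.
SE = √(p̂(1−p̂)(1/n₁+1/n₂)) = √(0.056673·0.943327·0.000489732) = √(2.61816e-05) = 0.005117.
z = (0.062115 − 0.050444)/0.005117 = 0.011671/0.005117 = 2.281.
p-value = 2·P(Z > 2.281) ≈ 0.0226, so at α = 0.01 we fail to reject H₀.

z = 2.281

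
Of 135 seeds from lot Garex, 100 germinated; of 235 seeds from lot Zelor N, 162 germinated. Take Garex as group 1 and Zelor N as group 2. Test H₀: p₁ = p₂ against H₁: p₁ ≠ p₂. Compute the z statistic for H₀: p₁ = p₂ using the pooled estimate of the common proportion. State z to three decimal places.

p̂₁ = 100/135 ≈ 0.74074, p̂₂ = 162/235 ≈ 0.68936.
Pooled p̂ = (100+162)/(135+235) = 262/370 = 0.70811.
SE = √(0.206691 × 0.0116627) = 0.04910.
z = (0.74074 − 0.68936)/0.04910 = 0.05138/0.04910 = 1.046.
p-value = 2·P(Z > 1.046) ≈ 0.2953.

z = 1.046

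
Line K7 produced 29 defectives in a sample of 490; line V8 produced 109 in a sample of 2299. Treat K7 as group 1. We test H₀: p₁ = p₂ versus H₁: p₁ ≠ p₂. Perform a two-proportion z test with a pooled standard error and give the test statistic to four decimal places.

p̂₁ = 29/490 ≈ 0.059184, p̂₂ = 109/2299 ≈ 0.047412.
Pooled p̂ = (29+109)/(490+2299) = 138/2789 = 0.049480.
SE = √(0.0470318 × 0.00247579) = 0.010791.
z = (0.059184 − 0.047412)/0.010791 = 0.011772/0.010791 = 1.0909.
p-value = 2·P(Z > 1.091) ≈ 0.2753.

z = 1.0909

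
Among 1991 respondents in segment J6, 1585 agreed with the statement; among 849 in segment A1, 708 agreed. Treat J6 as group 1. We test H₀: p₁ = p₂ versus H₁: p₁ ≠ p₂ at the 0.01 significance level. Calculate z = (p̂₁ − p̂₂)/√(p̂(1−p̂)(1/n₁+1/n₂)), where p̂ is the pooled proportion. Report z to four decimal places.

p̂₁ = 1585/1991 = 0.796082, p̂₂ = 708/849 = 0.833922.
Pooled p̂ = (1585+708)/(1991+849) = 2293/2840 = 0.807394.
SE = √(0.155509 × 0.00168012) = 0.016164.
z = (0.796082 − 0.833922)/0.016164 = -0.037840/0.016164 = -2.3410.
p-value = 2·P(Z > 2.341) ≈ 0.0192; since p > α = 0.01, fail to reject H₀.

z = -2.3410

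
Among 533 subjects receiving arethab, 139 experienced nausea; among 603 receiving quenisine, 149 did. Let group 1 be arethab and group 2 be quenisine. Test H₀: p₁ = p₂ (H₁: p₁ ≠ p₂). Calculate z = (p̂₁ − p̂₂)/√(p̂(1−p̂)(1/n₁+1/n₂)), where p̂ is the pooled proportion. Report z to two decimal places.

p̂₁ = 139/533 ≈ 0.2608, p̂₂ = 149/603 ≈ 0.2471.
Pooled p̂ = (139+149)/(533+603) = 288/1136 = 0.2535.
SE = √(0.189248 × 0.00353455) = 0.0259.
z = (0.2608 − 0.2471)/0.0259 = 0.0137/0.0259 = 0.53.
p-value = 2·P(Z > 0.529) ≈ 0.5966.

z = 0.53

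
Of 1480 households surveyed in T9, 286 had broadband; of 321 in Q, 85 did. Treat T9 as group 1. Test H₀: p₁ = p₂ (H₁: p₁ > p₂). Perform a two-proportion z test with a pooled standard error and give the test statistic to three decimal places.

z = -2.874

p̂₁ = 286/1480 ≈ 0.19324, p̂₂ = 85/321 ≈ 0.26480.
Pooled p̂ = (286+85)/(1480+321) = 371/1801 = 0.20600.
SE = √(0.163562 × 0.00379094) = 0.02490.
z = (0.19324 − 0.26480)/0.02490 = -0.07156/0.02490 = -2.874.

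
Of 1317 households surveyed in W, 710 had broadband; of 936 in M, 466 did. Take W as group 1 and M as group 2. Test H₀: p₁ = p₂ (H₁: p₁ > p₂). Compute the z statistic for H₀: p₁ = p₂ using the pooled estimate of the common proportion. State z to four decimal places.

p̂₁ = 710/1317 = 0.539104, p̂₂ = 466/936 = 0.497863.
Pooled p̂ = (710+466)/(1317+936) = 1176/2253 = 0.521971.
SE = √(p̂(1−p̂)(1/n₁+1/n₂)) = √(0.521971·0.478029·0.00182768) = √(0.000456037) = 0.021355.
z = (0.539104 − 0.497863)/0.021355 = 0.041241/0.021355 = 1.9312.

z = 1.9312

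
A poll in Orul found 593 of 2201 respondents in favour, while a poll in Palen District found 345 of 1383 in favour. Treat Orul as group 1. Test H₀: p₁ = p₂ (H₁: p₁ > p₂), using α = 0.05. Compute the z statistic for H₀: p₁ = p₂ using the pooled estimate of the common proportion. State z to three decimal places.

p̂₁ = 593/2201 = 0.26942, p̂₂ = 345/1383 = 0.24946.
Pooled p̂ = (593+345)/(2201+1383) = 938/3584 = 0.26172.
SE = √(p̂(1−p̂)(1/n₁+1/n₂)) = √(0.26172·0.73828·0.0011774) = √(0.000227501) = 0.01508.
z = (0.26942 − 0.24946)/0.01508 = 0.01996/0.01508 = 1.324.
p-value = P(Z > 1.324) ≈ 0.0928, so at α = 0.05 we fail to reject H₀.

z = 1.324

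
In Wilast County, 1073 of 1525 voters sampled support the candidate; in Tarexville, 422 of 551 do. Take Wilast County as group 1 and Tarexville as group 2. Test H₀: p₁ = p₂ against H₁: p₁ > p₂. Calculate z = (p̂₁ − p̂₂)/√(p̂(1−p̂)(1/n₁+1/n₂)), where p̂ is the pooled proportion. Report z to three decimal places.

z = -2.791

p̂₁ = 1073/1525 = 0.70361, p̂₂ = 422/551 = 0.76588.
Pooled p̂ = (1073+422)/(1525+551) = 1495/2076 = 0.72013.
SE = √(p̂(1−p̂)(1/n₁+1/n₂)) = √(0.72013·0.27987·0.00247062) = √(0.00049793) = 0.02231.
z = (0.70361 − 0.76588)/0.02231 = -0.06227/0.02231 = -2.791.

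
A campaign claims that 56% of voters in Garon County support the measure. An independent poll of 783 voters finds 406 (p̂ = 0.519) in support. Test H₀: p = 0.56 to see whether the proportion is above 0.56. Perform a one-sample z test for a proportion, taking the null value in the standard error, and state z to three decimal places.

z = -2.338

p̂ = 406/783 ≈ 0.51852.
Standard error under H₀: √(0.56×0.44/783) = 0.01774.
z = (0.51852 − 0.56)/0.01774 = -0.04148/0.01774 = -2.338.
p-value = P(Z > -2.338) ≈ 0.9903.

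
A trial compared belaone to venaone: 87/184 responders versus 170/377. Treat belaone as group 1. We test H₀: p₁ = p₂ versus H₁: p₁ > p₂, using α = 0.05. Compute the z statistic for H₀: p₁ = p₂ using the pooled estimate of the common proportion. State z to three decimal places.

z = 0.489

p̂₁ = 87/184 = 0.47283, p̂₂ = 170/377 = 0.45093.
Pooled p̂ = (87+170)/(184+377) = 257/561 = 0.45811.
SE = √(p̂(1−p̂)(1/n₁+1/n₂)) = √(0.45811·0.54189·0.0080873) = √(0.00200763) = 0.04481.
z = (0.47283 − 0.45093)/0.04481 = 0.02190/0.04481 = 0.489.
p-value = P(Z > 0.489) ≈ 0.3125; since p > α = 0.05, fail to reject H₀.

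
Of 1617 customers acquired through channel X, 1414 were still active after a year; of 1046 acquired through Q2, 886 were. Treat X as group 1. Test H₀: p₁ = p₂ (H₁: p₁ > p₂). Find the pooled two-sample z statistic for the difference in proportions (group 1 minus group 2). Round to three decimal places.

z = 2.014

p̂₁ = 1414/1617 ≈ 0.874459, p̂₂ = 886/1046 ≈ 0.847036.
Pooled p̂ = (1414+886)/(1617+1046) = 2300/2663 = 0.863688.
SE = √(p̂(1−p̂)(1/n₁+1/n₂)) = √(0.863688·0.136312·0.00157445) = √(0.000185362) = 0.013615.
z = (0.874459 − 0.847036)/0.013615 = 0.027423/0.013615 = 2.014.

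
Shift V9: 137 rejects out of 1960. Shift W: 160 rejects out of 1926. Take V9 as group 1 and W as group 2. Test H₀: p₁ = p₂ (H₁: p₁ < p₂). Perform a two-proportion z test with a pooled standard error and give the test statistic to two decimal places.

p̂₁ = 137/1960 ≈ 0.0699, p̂₂ = 160/1926 ≈ 0.0831.
Pooled p̂ = (137+160)/(1960+1926) = 297/3886 = 0.0764.
SE = √(0.0705869 × 0.00102941) = 0.0085.
z = (0.0699 − 0.0831)/0.0085 = -0.0132/0.0085 = -1.55.

z = -1.55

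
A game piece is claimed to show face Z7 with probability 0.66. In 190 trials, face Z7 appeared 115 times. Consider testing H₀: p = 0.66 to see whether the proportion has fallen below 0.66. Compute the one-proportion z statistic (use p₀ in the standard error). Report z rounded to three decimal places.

p̂ = 115/190 = 0.60526.
Standard error under H₀: √(0.66×0.34/190) = 0.03437.
z = (0.60526 − 0.66)/0.03437 = -0.05474/0.03437 = -1.593.
p-value = P(Z < -1.593) ≈ 0.0556.

z = -1.593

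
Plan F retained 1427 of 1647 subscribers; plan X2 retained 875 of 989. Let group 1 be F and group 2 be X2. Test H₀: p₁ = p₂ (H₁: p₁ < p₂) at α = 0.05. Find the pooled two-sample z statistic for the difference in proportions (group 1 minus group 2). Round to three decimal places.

z = -1.368

p̂₁ = 1427/1647 = 0.86642, p̂₂ = 875/989 = 0.88473.
Pooled p̂ = (1427+875)/(1647+989) = 2302/2636 = 0.87329.
SE = √(0.110652 × 0.00161829) = 0.01338.
z = (0.86642 − 0.88473)/0.01338 = -0.01831/0.01338 = -1.368.
p-value = P(Z < -1.368) ≈ 0.0856. With α = 0.05, fail to reject H₀.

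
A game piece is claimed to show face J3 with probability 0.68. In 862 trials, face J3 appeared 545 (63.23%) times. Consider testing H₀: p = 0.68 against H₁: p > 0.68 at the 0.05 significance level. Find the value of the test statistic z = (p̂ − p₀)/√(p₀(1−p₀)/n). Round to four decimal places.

z = -3.0053

p̂ = 545/862 = 0.632251.
Under H₀, SE = √(0.68·0.32/862) = √(0.000252436) = 0.015888.
z = (0.632251 − 0.68)/0.015888 = -0.047749/0.015888 = -3.0053.
p-value = P(Z > -3.005) ≈ 0.9987. With α = 0.05, fail to reject H₀.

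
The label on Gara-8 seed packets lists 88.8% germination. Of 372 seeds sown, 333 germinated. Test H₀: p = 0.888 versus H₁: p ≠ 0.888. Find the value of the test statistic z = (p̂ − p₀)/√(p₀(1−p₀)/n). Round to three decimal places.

z = 0.438

p̂ = 333/372 ≈ 0.89516.
SE = √(p₀(1−p₀)/n) = √(0.099456/372) = 0.01635.
z = (0.89516 − 0.888)/0.01635 = 0.00716/0.01635 = 0.438.
Two-sided p-value ≈ 2·Φ(−0.438) = 0.6614.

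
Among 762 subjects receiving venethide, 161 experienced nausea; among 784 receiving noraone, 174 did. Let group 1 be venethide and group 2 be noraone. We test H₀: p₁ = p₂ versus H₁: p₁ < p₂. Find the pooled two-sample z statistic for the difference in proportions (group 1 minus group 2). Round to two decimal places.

z = -0.51

p̂₁ = 161/762 ≈ 0.21129, p̂₂ = 174/784 ≈ 0.22194.
Pooled p̂ = (161+174)/(762+784) = 335/1546 = 0.21669.
SE = √(0.169734 × 0.00258785) = 0.02096.
z = (0.21129 − 0.22194)/0.02096 = -0.01065/0.02096 = -0.51.
p-value = P(Z < -0.508) ≈ 0.3056.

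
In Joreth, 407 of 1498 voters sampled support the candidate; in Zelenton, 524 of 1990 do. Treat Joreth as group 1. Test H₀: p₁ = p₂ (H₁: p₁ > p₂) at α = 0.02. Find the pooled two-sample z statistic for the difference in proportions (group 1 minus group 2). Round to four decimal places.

p̂₁ = 407/1498 = 0.271696, p̂₂ = 524/1990 = 0.263317.
Pooled p̂ = (407+524)/(1498+1990) = 931/3488 = 0.266915.
SE = √(p̂(1−p̂)(1/n₁+1/n₂)) = √(0.266915·0.733085·0.00117007) = √(0.000228949) = 0.015131.
z = (0.271696 − 0.263317)/0.015131 = 0.008379/0.015131 = 0.5538.
p-value = P(Z > 0.554) ≈ 0.2899; since p > α = 0.02, fail to reject H₀.

z = 0.5538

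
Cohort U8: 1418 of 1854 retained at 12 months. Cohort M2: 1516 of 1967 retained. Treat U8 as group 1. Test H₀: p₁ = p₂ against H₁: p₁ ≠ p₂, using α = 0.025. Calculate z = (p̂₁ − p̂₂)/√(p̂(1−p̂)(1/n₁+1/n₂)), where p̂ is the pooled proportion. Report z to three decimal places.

z = -0.431

p̂₁ = 1418/1854 = 0.76483, p̂₂ = 1516/1967 = 0.77072.
Pooled p̂ = (1418+1516)/(1854+1967) = 2934/3821 = 0.76786.
SE = √(0.17825 × 0.00104776) = 0.01367.
z = (0.76483 − 0.77072)/0.01367 = -0.00589/0.01367 = -0.431.
p-value = 2·P(Z > 0.431) ≈ 0.6668; since p > α = 0.025, fail to reject H₀.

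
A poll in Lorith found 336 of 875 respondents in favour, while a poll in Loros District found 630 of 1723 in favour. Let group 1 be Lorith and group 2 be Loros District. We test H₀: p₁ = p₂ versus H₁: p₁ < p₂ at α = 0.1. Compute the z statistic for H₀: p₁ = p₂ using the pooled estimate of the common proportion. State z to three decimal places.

z = 0.915

p̂₁ = 336/875 ≈ 0.38400, p̂₂ = 630/1723 ≈ 0.36564.
Pooled p̂ = (336+630)/(875+1723) = 966/2598 = 0.37182.
SE = √(0.233571 × 0.00172324) = 0.02006.
z = (0.38400 − 0.36564)/0.02006 = 0.01836/0.02006 = 0.915.
p-value = P(Z < 0.915) ≈ 0.8199. With α = 0.1, fail to reject H₀.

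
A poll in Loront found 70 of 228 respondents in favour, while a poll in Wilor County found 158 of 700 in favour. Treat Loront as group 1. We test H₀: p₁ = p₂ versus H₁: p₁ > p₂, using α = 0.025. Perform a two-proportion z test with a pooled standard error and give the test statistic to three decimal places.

p̂₁ = 70/228 = 0.30702, p̂₂ = 158/700 = 0.22571.
Pooled p̂ = (70+158)/(228+700) = 228/928 = 0.24569.
SE = √(0.185326 × 0.00581454) = 0.03283.
z = (0.30702 − 0.22571)/0.03283 = 0.08131/0.03283 = 2.477.
p-value = P(Z > 2.477) ≈ 0.0066. With α = 0.025, reject H₀.

z = 2.477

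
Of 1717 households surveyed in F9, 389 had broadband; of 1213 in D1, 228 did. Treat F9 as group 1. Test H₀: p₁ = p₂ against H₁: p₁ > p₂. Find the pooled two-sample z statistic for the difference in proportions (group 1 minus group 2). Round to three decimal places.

z = 2.524

p̂₁ = 389/1717 = 0.226558, p̂₂ = 228/1213 = 0.187964.
Pooled p̂ = (389+228)/(1717+1213) = 617/2930 = 0.210580.
SE = √(0.166236 × 0.00140681) = 0.015293.
z = (0.226558 − 0.187964)/0.015293 = 0.038594/0.015293 = 2.524.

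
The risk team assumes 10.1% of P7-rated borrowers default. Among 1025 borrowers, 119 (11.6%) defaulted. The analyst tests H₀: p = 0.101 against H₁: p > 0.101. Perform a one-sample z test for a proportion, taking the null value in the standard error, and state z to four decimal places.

z = 1.6041

p̂ = 119/1025 = 0.116098.
Standard error under H₀: √(0.101×0.899/1025) = 0.009412.
z = (0.116098 − 0.101)/0.009412 = 0.015098/0.009412 = 1.6041.
p-value = P(Z > 1.604) ≈ 0.0543.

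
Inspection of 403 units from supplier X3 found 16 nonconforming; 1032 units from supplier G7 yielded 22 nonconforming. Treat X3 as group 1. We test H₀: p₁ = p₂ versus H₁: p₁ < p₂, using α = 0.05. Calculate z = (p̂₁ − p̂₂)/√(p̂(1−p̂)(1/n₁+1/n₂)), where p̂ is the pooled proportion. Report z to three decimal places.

p̂₁ = 16/403 = 0.03970, p̂₂ = 22/1032 = 0.02132.
Pooled p̂ = (16+22)/(403+1032) = 38/1435 = 0.02648.
SE = √(0.0257796 × 0.00345038) = 0.00943.
z = (0.03970 − 0.02132)/0.00943 = 0.01838/0.00943 = 1.949.
p-value = P(Z < 1.949) ≈ 0.9744; since p > α = 0.05, fail to reject H₀.

z = 1.949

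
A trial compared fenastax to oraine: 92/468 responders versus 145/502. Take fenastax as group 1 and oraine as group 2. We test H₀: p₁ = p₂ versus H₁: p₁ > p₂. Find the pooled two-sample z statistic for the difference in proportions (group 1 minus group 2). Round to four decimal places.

z = -3.3417

p̂₁ = 92/468 ≈ 0.196581, p̂₂ = 145/502 ≈ 0.288845.
Pooled p̂ = (92+145)/(468+502) = 237/970 = 0.244330.
SE = √(p̂(1−p̂)(1/n₁+1/n₂)) = √(0.244330·0.755670·0.00412878) = √(0.000762309) = 0.027610.
z = (0.196581 − 0.288845)/0.027610 = -0.092264/0.027610 = -3.3417.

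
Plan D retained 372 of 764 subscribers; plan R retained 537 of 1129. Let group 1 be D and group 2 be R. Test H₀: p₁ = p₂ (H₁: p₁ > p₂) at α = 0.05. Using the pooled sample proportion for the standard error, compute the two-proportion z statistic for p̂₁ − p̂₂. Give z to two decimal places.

p̂₁ = 372/764 = 0.4869, p̂₂ = 537/1129 = 0.4756.
Pooled p̂ = (372+537)/(764+1129) = 909/1893 = 0.4802.
SE = √(p̂(1−p̂)(1/n₁+1/n₂)) = √(0.4802·0.5198·0.00219464) = √(0.000547799) = 0.0234.
z = (0.4869 − 0.4756)/0.0234 = 0.0113/0.0234 = 0.48.
p-value = P(Z > 0.481) ≈ 0.3151. With α = 0.05, fail to reject H₀.

z = 0.48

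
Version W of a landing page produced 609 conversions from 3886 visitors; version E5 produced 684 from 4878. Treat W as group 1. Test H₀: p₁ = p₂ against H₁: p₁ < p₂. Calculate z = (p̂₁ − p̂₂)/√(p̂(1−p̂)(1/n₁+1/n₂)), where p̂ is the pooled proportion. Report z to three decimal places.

p̂₁ = 609/3886 ≈ 0.15672, p̂₂ = 684/4878 ≈ 0.14022.
Pooled p̂ = (609+684)/(3886+4878) = 1293/8764 = 0.14754.
SE = √(0.125769 × 0.000462336) = 0.00763.
z = (0.15672 − 0.14022)/0.00763 = 0.01650/0.00763 = 2.163.

z = 2.163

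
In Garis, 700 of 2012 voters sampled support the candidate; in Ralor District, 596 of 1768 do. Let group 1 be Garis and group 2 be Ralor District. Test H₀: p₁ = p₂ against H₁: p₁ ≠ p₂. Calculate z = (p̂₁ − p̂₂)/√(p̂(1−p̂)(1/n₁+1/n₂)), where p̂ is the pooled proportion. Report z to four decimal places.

z = 0.6985

p̂₁ = 700/2012 ≈ 0.3479125, p̂₂ = 596/1768 ≈ 0.3371041.
Pooled p̂ = (700+596)/(2012+1768) = 1296/3780 = 0.3428571.
SE = √(p̂(1−p̂)(1/n₁+1/n₂)) = √(0.3428571·0.6571429·0.00106263) = √(0.000239417) = 0.0154731.
z = (0.3479125 − 0.3371041)/0.0154731 = 0.0108084/0.0154731 = 0.6985.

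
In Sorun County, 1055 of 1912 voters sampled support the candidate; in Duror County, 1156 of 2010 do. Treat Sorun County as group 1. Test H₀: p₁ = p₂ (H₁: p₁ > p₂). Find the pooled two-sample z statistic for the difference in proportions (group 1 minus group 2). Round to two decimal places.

p̂₁ = 1055/1912 ≈ 0.5518, p̂₂ = 1156/2010 ≈ 0.5751.
Pooled p̂ = (1055+1156)/(1912+2010) = 2211/3922 = 0.5637.
SE = √(p̂(1−p̂)(1/n₁+1/n₂)) = √(0.5637·0.4363·0.00102052) = √(0.000250985) = 0.0158.
z = (0.5518 − 0.5751)/0.0158 = -0.0233/0.0158 = -1.47.
p-value = P(Z > -1.474) ≈ 0.9297.

z = -1.47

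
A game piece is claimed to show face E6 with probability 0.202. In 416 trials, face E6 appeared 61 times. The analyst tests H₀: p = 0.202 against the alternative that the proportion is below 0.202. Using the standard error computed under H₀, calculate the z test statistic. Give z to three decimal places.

p̂ = 61/416 ≈ 0.146635.
Standard error under H₀: √(0.202×0.798/416) = 0.019685.
z = (0.146635 − 0.202)/0.019685 = -0.055365/0.019685 = -2.813.

z = -2.813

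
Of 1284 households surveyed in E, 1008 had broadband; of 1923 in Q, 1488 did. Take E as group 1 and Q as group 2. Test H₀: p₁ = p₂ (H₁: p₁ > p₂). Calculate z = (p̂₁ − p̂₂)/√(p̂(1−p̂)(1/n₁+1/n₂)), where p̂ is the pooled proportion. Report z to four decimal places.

p̂₁ = 1008/1284 = 0.785047, p̂₂ = 1488/1923 = 0.773791.
Pooled p̂ = (1008+1488)/(1284+1923) = 2496/3207 = 0.778297.
SE = √(0.172551 × 0.00129884) = 0.014970.
z = (0.785047 − 0.773791)/0.014970 = 0.011256/0.014970 = 0.7519.
p-value = P(Z > 0.752) ≈ 0.2261.

z = 0.7519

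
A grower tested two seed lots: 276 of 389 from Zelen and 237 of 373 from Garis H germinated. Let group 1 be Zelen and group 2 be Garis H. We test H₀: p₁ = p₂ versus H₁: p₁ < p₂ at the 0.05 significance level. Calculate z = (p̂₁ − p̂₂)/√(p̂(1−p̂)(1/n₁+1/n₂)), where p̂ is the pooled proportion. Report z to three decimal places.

z = 2.181

p̂₁ = 276/389 = 0.70951, p̂₂ = 237/373 = 0.63539.
Pooled p̂ = (276+237)/(389+373) = 513/762 = 0.67323.
SE = √(p̂(1−p̂)(1/n₁+1/n₂)) = √(0.67323·0.32677·0.00525166) = √(0.00115532) = 0.03399.
z = (0.70951 − 0.63539)/0.03399 = 0.07412/0.03399 = 2.181.
p-value = P(Z < 2.181) ≈ 0.9854; since p > α = 0.05, fail to reject H₀.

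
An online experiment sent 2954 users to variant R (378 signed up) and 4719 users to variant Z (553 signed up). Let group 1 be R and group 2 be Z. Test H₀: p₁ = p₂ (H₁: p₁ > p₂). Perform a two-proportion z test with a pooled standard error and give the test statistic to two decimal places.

z = 1.41

p̂₁ = 378/2954 = 0.12796, p̂₂ = 553/4719 = 0.11719.
Pooled p̂ = (378+553)/(2954+4719) = 931/7673 = 0.12133.
SE = √(p̂(1−p̂)(1/n₁+1/n₂)) = √(0.12133·0.87867·0.000550433) = √(5.86831e-05) = 0.00766.
z = (0.12796 − 0.11719)/0.00766 = 0.01077/0.00766 = 1.41.
p-value = P(Z > 1.407) ≈ 0.0798.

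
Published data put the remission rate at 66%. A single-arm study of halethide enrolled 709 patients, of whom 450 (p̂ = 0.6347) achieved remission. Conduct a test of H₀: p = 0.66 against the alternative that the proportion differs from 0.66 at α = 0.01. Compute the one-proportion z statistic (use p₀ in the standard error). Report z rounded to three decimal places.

p̂ = 450/709 ≈ 0.63470.
Under H₀, SE = √(0.66·0.34/709) = √(0.000316502) = 0.01779.
z = (0.63470 − 0.66)/0.01779 = -0.02530/0.01779 = -1.422.
p-value = 2·P(Z > 1.422) ≈ 0.1549. With α = 0.01, fail to reject H₀.

z = -1.422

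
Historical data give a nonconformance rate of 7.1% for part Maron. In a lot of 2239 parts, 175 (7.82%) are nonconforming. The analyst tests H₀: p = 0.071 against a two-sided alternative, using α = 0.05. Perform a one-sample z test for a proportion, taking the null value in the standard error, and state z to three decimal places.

z = 1.319

p̂ = 175/2239 = 0.07816.
Under H₀, SE = √(0.071·0.929/2239) = √(2.94591e-05) = 0.00543.
z = (0.07816 − 0.071)/0.00543 = 0.00716/0.00543 = 1.319.
p-value = 2·P(Z > 1.319) ≈ 0.1871; since p > α = 0.05, fail to reject H₀.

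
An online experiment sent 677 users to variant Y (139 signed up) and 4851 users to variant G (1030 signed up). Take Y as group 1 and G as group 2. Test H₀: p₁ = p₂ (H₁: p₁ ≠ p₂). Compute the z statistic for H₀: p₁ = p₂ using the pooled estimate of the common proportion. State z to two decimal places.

p̂₁ = 139/677 ≈ 0.2053, p̂₂ = 1030/4851 ≈ 0.2123.
Pooled p̂ = (139+1030)/(677+4851) = 1169/5528 = 0.2115.
SE = √(0.16675 × 0.00168325) = 0.0168.
z = (0.2053 − 0.2123)/0.0168 = -0.0070/0.0168 = -0.42.

z = -0.42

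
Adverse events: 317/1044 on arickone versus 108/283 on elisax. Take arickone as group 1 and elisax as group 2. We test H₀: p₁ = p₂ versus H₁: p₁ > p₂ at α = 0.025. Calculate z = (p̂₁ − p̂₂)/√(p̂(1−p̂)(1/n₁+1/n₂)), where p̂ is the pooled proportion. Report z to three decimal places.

p̂₁ = 317/1044 = 0.30364, p̂₂ = 108/283 = 0.38163.
Pooled p̂ = (317+108)/(1044+283) = 425/1327 = 0.32027.
SE = √(p̂(1−p̂)(1/n₁+1/n₂)) = √(0.32027·0.67973·0.00449142) = √(0.000977772) = 0.03127.
z = (0.30364 − 0.38163)/0.03127 = -0.07799/0.03127 = -2.494.
p-value = P(Z > -2.494) ≈ 0.9937, so at α = 0.025 we fail to reject H₀.

z = -2.494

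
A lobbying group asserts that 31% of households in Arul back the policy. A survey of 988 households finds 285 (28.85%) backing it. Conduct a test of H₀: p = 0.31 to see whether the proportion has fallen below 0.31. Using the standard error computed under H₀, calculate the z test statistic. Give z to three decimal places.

p̂ = 285/988 = 0.28846.
Standard error under H₀: √(0.31×0.69/988) = 0.01471.
z = (0.28846 − 0.31)/0.01471 = -0.02154/0.01471 = -1.464.

z = -1.464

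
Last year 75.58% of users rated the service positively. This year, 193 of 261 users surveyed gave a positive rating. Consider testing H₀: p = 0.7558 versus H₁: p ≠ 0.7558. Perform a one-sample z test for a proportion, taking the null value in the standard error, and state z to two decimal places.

z = -0.61

p̂ = 193/261 ≈ 0.7395.
SE = √(p₀(1−p₀)/n) = √(0.18457/261) = 0.0266.
z = (0.7395 − 0.7558)/0.0266 = -0.0163/0.0266 = -0.61.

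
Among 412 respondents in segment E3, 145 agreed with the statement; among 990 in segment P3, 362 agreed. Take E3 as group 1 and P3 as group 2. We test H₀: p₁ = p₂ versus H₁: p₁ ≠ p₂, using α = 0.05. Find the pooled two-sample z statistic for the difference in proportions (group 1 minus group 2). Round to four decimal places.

z = -0.4869

p̂₁ = 145/412 ≈ 0.351942, p̂₂ = 362/990 ≈ 0.365657.
Pooled p̂ = (145+362)/(412+990) = 507/1402 = 0.361626.
SE = √(p̂(1−p̂)(1/n₁+1/n₂)) = √(0.361626·0.638374·0.00343729) = √(0.000793507) = 0.028169.
z = (0.351942 − 0.365657)/0.028169 = -0.013715/0.028169 = -0.4869.
p-value = 2·P(Z > 0.487) ≈ 0.6263, so at α = 0.05 we fail to reject H₀.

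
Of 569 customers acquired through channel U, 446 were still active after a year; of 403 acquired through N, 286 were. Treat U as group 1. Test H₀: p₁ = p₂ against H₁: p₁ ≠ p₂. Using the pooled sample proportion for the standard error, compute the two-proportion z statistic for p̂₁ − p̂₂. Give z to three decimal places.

p̂₁ = 446/569 ≈ 0.783831, p̂₂ = 286/403 ≈ 0.709677.
Pooled p̂ = (446+286)/(569+403) = 732/972 = 0.753086.
SE = √(0.185947 × 0.00423886) = 0.028075.
z = (0.783831 − 0.709677)/0.028075 = 0.074154/0.028075 = 2.641.

z = 2.641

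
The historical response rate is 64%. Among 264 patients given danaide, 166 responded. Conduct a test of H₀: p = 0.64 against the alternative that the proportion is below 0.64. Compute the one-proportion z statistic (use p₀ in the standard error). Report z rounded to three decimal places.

p̂ = 166/264 ≈ 0.628788.
SE = √(p₀(1−p₀)/n) = √(0.2304/264) = 0.029542.
z = (0.628788 − 0.64)/0.029542 = -0.011212/0.029542 = -0.380.
p-value = P(Z < -0.380) ≈ 0.3521.

z = -0.380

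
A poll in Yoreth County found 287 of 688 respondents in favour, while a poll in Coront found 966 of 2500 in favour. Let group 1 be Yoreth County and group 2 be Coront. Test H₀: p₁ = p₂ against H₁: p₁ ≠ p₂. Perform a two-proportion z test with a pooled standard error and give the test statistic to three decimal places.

z = 1.462

p̂₁ = 287/688 = 0.41715, p̂₂ = 966/2500 = 0.38640.
Pooled p̂ = (287+966)/(688+2500) = 1253/3188 = 0.39304.
SE = √(0.238559 × 0.00185349) = 0.02103.
z = (0.41715 − 0.38640)/0.02103 = 0.03075/0.02103 = 1.462.
Two-sided p-value ≈ 2·Φ(−1.462) = 0.1436.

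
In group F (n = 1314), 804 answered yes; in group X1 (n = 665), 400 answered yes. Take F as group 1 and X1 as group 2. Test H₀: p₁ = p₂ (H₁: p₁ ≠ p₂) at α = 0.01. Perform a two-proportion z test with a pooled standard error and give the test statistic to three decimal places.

p̂₁ = 804/1314 ≈ 0.61187, p̂₂ = 400/665 ≈ 0.60150.
Pooled p̂ = (804+400)/(1314+665) = 1204/1979 = 0.60839.
SE = √(0.238252 × 0.00226479) = 0.02323.
z = (0.61187 − 0.60150)/0.02323 = 0.01037/0.02323 = 0.446.
Two-sided p-value ≈ 2·Φ(−0.446) = 0.6553. With α = 0.01, fail to reject H₀.

z = 0.446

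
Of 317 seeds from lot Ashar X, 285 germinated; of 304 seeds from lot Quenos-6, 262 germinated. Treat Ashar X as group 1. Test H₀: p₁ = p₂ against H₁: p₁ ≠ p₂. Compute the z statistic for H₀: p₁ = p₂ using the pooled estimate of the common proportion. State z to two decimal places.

p̂₁ = 285/317 = 0.8991, p̂₂ = 262/304 = 0.8618.
Pooled p̂ = (285+262)/(317+304) = 547/621 = 0.8808.
SE = √(p̂(1−p̂)(1/n₁+1/n₂)) = √(0.8808·0.1192·0.00644405) = √(0.000676386) = 0.0260.
z = (0.8991 − 0.8618)/0.0260 = 0.0373/0.0260 = 1.43.

z = 1.43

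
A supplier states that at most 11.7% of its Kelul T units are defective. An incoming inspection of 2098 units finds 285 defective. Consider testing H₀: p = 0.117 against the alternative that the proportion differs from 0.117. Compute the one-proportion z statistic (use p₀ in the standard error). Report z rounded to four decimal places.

p̂ = 285/2098 ≈ 0.1358437.
Standard error under H₀: √(0.117×0.883/2098) = 0.0070173.
z = (0.1358437 − 0.117)/0.0070173 = 0.0188437/0.0070173 = 2.6853.

z = 2.6853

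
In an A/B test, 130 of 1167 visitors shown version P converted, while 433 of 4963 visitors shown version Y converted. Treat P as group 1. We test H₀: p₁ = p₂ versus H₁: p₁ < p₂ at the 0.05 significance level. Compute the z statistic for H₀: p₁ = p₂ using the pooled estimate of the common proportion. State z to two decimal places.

z = 2.57

p̂₁ = 130/1167 = 0.1114, p̂₂ = 433/4963 = 0.0872.
Pooled p̂ = (130+433)/(1167+4963) = 563/6130 = 0.0918.
SE = √(p̂(1−p̂)(1/n₁+1/n₂)) = √(0.0918·0.9082·0.00105839) = √(8.82783e-05) = 0.0094.
z = (0.1114 − 0.0872)/0.0094 = 0.0242/0.0094 = 2.57.
p-value = P(Z < 2.570) ≈ 0.9949, so at α = 0.05 we fail to reject H₀.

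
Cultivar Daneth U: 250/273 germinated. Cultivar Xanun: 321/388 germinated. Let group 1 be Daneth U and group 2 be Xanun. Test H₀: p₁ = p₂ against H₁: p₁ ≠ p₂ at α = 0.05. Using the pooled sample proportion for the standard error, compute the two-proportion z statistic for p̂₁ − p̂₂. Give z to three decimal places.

p̂₁ = 250/273 = 0.91575, p̂₂ = 321/388 = 0.82732.
Pooled p̂ = (250+321)/(273+388) = 571/661 = 0.86384.
SE = √(p̂(1−p̂)(1/n₁+1/n₂)) = √(0.86384·0.13616·0.00624032) = √(0.000733978) = 0.02709.
z = (0.91575 − 0.82732)/0.02709 = 0.08843/0.02709 = 3.264.
p-value = 2·P(Z > 3.264) ≈ 0.0011; since p < α = 0.05, reject H₀.

z = 3.264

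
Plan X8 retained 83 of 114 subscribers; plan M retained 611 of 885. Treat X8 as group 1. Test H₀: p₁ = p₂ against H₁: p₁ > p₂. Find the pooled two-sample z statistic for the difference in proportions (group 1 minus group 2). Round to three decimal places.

p̂₁ = 83/114 ≈ 0.72807, p̂₂ = 611/885 ≈ 0.69040.
Pooled p̂ = (83+611)/(114+885) = 694/999 = 0.69469.
SE = √(p̂(1−p̂)(1/n₁+1/n₂)) = √(0.69469·0.30531·0.00990187) = √(0.00210013) = 0.04583.
z = (0.72807 − 0.69040)/0.04583 = 0.03767/0.04583 = 0.822.
p-value = P(Z > 0.822) ≈ 0.2055.

z = 0.822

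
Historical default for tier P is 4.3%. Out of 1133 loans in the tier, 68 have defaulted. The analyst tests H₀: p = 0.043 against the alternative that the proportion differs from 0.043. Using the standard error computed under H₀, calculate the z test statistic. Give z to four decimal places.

z = 2.8237

p̂ = 68/1133 ≈ 0.06001765.
SE = √(p₀(1−p₀)/n) = √(0.041151/1133) = 0.00602664.
z = (0.06001765 − 0.043)/0.00602664 = 0.01701765/0.00602664 = 2.8237.
Two-sided p-value ≈ 2·Φ(−2.824) = 0.0047.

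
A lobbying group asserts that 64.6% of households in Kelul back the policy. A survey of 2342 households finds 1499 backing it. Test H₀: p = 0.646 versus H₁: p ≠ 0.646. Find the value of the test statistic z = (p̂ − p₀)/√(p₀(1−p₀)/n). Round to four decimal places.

z = -0.6020

p̂ = 1499/2342 ≈ 0.640051.
Standard error under H₀: √(0.646×0.354/2342) = 0.009882.
z = (0.640051 − 0.646)/0.009882 = -0.005949/0.009882 = -0.6020.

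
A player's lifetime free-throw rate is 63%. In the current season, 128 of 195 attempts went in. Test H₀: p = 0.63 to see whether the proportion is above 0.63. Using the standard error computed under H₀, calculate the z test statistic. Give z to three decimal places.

p̂ = 128/195 ≈ 0.65641.
Standard error under H₀: √(0.63×0.37/195) = 0.03457.
z = (0.65641 − 0.63)/0.03457 = 0.02641/0.03457 = 0.764.

z = 0.764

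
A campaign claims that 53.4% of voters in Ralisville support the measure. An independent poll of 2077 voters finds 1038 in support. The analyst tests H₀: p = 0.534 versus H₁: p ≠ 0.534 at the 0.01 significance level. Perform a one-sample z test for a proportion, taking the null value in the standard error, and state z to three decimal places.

z = -3.128

p̂ = 1038/2077 ≈ 0.499759.
Under H₀, SE = √(0.534·0.466/2077) = √(0.000119809) = 0.010946.
z = (0.499759 − 0.534)/0.010946 = -0.034241/0.010946 = -3.128.
Two-sided p-value ≈ 2·Φ(−3.128) = 0.0018, so at α = 0.01 we reject H₀.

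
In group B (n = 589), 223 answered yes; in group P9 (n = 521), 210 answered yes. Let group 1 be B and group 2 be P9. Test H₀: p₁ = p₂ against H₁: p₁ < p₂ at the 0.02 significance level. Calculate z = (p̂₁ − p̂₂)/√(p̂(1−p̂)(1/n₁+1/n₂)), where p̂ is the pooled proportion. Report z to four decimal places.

z = -0.8339

p̂₁ = 223/589 = 0.378608, p̂₂ = 210/521 = 0.403071.
Pooled p̂ = (223+210)/(589+521) = 433/1110 = 0.390090.
SE = √(p̂(1−p̂)(1/n₁+1/n₂)) = √(0.390090·0.609910·0.00361718) = √(0.000860598) = 0.029336.
z = (0.378608 − 0.403071)/0.029336 = -0.024463/0.029336 = -0.8339.
p-value = P(Z < -0.834) ≈ 0.2022, so at α = 0.02 we fail to reject H₀.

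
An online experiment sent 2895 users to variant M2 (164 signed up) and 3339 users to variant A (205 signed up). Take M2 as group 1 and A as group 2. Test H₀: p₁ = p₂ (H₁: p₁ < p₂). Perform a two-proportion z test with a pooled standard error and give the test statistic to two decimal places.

z = -0.79

p̂₁ = 164/2895 ≈ 0.05665, p̂₂ = 205/3339 ≈ 0.06140.
Pooled p̂ = (164+205)/(2895+3339) = 369/6234 = 0.05919.
SE = √(0.0556879 × 0.000644914) = 0.00599.
z = (0.05665 − 0.06140)/0.00599 = -0.00475/0.00599 = -0.79.
p-value = P(Z < -0.792) ≈ 0.2142.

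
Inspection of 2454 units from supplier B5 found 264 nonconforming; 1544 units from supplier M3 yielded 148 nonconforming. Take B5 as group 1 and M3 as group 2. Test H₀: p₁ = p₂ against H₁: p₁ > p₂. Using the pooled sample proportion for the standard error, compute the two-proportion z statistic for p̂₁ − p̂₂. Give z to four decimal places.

z = 1.1872

p̂₁ = 264/2454 ≈ 0.1075795, p̂₂ = 148/1544 ≈ 0.0958549.
Pooled p̂ = (264+148)/(2454+1544) = 412/3998 = 0.1030515.
SE = √(0.0924319 × 0.00105517) = 0.0098758.
z = (0.1075795 − 0.0958549)/0.0098758 = 0.0117246/0.0098758 = 1.1872.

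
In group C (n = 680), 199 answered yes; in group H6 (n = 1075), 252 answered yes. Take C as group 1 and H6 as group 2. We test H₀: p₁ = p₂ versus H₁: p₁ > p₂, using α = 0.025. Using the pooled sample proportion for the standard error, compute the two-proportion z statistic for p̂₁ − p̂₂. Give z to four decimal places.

p̂₁ = 199/680 = 0.2926471, p̂₂ = 252/1075 = 0.2344186.
Pooled p̂ = (199+252)/(680+1075) = 451/1755 = 0.2569801.
SE = √(p̂(1−p̂)(1/n₁+1/n₂)) = √(0.2569801·0.7430199·0.00240082) = √(0.000458416) = 0.0214106.
z = (0.2926471 − 0.2344186)/0.0214106 = 0.0582285/0.0214106 = 2.7196.
p-value = P(Z > 2.720) ≈ 0.0033. With α = 0.025, reject H₀.

z = 2.7196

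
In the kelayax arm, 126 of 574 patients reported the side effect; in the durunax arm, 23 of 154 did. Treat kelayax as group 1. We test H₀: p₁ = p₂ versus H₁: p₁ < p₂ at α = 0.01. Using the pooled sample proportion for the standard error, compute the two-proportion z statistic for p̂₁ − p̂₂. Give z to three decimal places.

p̂₁ = 126/574 = 0.21951, p̂₂ = 23/154 = 0.14935.
Pooled p̂ = (126+23)/(574+154) = 149/728 = 0.20467.
SE = √(0.16278 × 0.00823567) = 0.03661.
z = (0.21951 − 0.14935)/0.03661 = 0.07016/0.03661 = 1.916.
p-value = P(Z < 1.916) ≈ 0.9723, so at α = 0.01 we fail to reject H₀.

z = 1.916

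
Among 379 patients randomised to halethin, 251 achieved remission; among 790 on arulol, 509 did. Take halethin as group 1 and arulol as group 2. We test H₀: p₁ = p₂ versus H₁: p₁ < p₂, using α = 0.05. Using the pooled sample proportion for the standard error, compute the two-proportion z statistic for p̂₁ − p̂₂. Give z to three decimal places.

p̂₁ = 251/379 ≈ 0.66227, p̂₂ = 509/790 ≈ 0.64430.
Pooled p̂ = (251+509)/(379+790) = 760/1169 = 0.65013.
SE = √(p̂(1−p̂)(1/n₁+1/n₂)) = √(0.65013·0.34987·0.00390435) = √(0.000888088) = 0.02980.
z = (0.66227 − 0.64430)/0.02980 = 0.01797/0.02980 = 0.603.
p-value = P(Z < 0.603) ≈ 0.7267, so at α = 0.05 we fail to reject H₀.

z = 0.603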